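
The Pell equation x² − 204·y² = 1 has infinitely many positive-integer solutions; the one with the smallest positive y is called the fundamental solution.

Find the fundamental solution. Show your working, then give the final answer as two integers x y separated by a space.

4999 350

[14; 3,1,1,6,1,1,3,28] for √204; ℓ=8 ⇒ convergent index 7
i=0: a=14 ⇒ p=14, q=1
i=1: a=3 ⇒ p=43, q=3
…
i=3: a=1 ⇒ p=100, q=7
i=4: a=6 ⇒ p=657, q=46
i=5: a=1 ⇒ p=757, q=53
i=6: a=1 ⇒ p=1414, q=99
i=7: a=3 ⇒ p=4999, q=350
→ (4999, 350).  Check: 4999²=24990001, 204·350²=24990000, difference 1.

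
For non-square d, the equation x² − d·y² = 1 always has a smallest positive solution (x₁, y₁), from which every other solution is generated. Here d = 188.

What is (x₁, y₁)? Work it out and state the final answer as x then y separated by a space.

d=188: √d = [13; 1,2,2,6,2,2,1,26] (ℓ=8, even), read p_7/q_7
i=0: a=13 ⇒ p=13, q=1
…
i=2: a=2 ⇒ p=41, q=3
…
i=4: a=6 ⇒ p=617, q=45
…
i=6: a=2 ⇒ p=3277, q=239
i=7: a=1 ⇒ p=4607, q=336
→ (4607, 336).  Check: 4607²=21224449, 188·336²=21224448, difference 1.

4607 336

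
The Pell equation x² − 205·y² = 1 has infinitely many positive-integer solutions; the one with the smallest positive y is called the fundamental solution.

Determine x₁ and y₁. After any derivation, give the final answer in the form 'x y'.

√205 = [14; 3,6,1,4,1,6,3,28, …], period ℓ=8 (even) → k=7
k=0  a_k=14  p_k/q_k = 14/1
…
k=4  a_k=4  p_k/q_k = 1532/107
k=5  a_k=1  p_k/q_k = 1847/129
k=6  a_k=6  p_k/q_k = 12614/881
k=7  a_k=3  p_k/q_k = 39689/2772
→ (39689, 2772).  Check: 39689²=1575216721, 205·2772²=1575216720, difference 1.

39689 2772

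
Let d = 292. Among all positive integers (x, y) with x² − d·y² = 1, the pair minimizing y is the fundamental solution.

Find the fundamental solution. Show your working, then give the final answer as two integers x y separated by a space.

d=292: √d = [17; 11,2,1,3,8,3,1,2,11,34] (ℓ=10, even), read p_9/q_9
a_0=17:  p_0=17·1+0=17,  q_0=17·0+1=1
a_1=11:  p_1=11·17+1=188,  q_1=11·1+0=11
a_2=2:  p_2=2·188+17=393,  q_2=2·11+1=23
a_3=1:  p_3=1·393+188=581,  q_3=1·23+11=34
a_4=3:  p_4=3·581+393=2136,  q_4=3·34+23=125
a_5=8:  p_5=8·2136+581=17669,  q_5=8·125+34=1034
a_6=3:  p_6=3·17669+2136=55143,  q_6=3·1034+125=3227
a_7=1:  p_7=1·55143+17669=72812,  q_7=1·3227+1034=4261
a_8=2:  p_8=2·72812+55143=200767,  q_8=2·4261+3227=11749
a_9=11:  p_9=11·200767+72812=2281249,  q_9=11·11749+4261=133500
fundamental: x₁=2281249, y₁=133500  (since 5204097000001 − 292·17822250000 = 1)

2281249 133500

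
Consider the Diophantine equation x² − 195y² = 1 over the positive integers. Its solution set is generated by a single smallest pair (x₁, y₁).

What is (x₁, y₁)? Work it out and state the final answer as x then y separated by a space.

[13; 1,26] for √195; ℓ=2 ⇒ convergent index 1
a_0=13:  p_0=13·1+0=13,  q_0=13·0+1=1
a_1=1:  p_1=1·13+1=14,  q_1=1·1+0=1
→ (14, 1).  Check: 14²=196, 195·1²=195, difference 1.

14 1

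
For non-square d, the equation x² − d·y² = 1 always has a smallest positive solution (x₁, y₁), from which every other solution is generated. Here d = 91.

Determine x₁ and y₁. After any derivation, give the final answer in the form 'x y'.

1574 165

[9; 1,1,5,1,5,1,1,18] for √91; ℓ=8 ⇒ convergent index 7
i=0: a=9 ⇒ p=9, q=1
i=1: a=1 ⇒ p=10, q=1
…
i=6: a=1 ⇒ p=849, q=89
i=7: a=1 ⇒ p=1574, q=165
(x₁, y₁) = (1574, 165);  1574² − 91·165² = 1 ✓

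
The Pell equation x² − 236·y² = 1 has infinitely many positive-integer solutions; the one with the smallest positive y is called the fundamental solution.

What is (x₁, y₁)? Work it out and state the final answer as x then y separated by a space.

561799 36570

d=236: √d = [15; 2,1,3,5,1,6,1,5,3,1,2,30] (ℓ=12, even), read p_11/q_11
step 0: (15, 1)  from 15·(1,0) + (0,1)
…
step 3: (169, 11)  from 3·(46,3) + (31,2)
…
step 5: (1060, 69)  from 1·(891,58) + (169,11)
step 6: (7251, 472)  from 6·(1060,69) + (891,58)
step 7: (8311, 541)  from 1·(7251,472) + (1060,69)
…
step 9: (154729, 10072)  from 3·(48806,3177) + (8311,541)
step 10: (203535, 13249)  from 1·(154729,10072) + (48806,3177)
step 11: (561799, 36570)  from 2·(203535,13249) + (154729,10072)
→ (561799, 36570).  Check: 561799²=315618116401, 236·36570²=315618116400, difference 1.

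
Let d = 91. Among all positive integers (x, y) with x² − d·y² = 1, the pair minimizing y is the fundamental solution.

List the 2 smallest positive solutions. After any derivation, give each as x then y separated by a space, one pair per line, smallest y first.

√91 = [9; 1,1,5,1,5,1,1,18, …], period ℓ=8 (even) → k=7
a_0=9:  p_0=9·1+0=9,  q_0=9·0+1=1
a_1=1:  p_1=1·9+1=10,  q_1=1·1+0=1
a_2=1:  p_2=1·10+9=19,  q_2=1·1+1=2
…
a_4=1:  p_4=1·105+19=124,  q_4=1·11+2=13
a_5=5:  p_5=5·124+105=725,  q_5=5·13+11=76
a_6=1:  p_6=1·725+124=849,  q_6=1·76+13=89
a_7=1:  p_7=1·849+725=1574,  q_7=1·89+76=165
→ (1574, 165).  Check: 1574²=2477476, 91·165²=2477475, difference 1.
(x_2, y_2) = (1574·1574 + 91·165·165, 1574·165 + 165·1574) = (4954951, 519420)

1574 165
4954951 519420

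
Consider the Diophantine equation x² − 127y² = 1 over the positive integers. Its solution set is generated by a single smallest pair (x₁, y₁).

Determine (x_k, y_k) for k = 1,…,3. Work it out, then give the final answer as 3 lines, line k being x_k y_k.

[11; 3,1,2,2,7,11,7,2,2,1,3,22] for √127; ℓ=12 ⇒ convergent index 11
i=0: a=11 ⇒ p=11, q=1
…
i=3: a=2 ⇒ p=124, q=11
i=4: a=2 ⇒ p=293, q=26
i=5: a=7 ⇒ p=2175, q=193
…
i=10: a=1 ⇒ p=1274561, q=113099
i=11: a=3 ⇒ p=4730624, q=419775
fundamental: x₁=4730624, y₁=419775  (since 22378803429376 − 127·176211050625 = 1)
k=2:  x_2 = 4730624·4730624+127·419775·419775 = 44757606858751,  y_2 = 4730624·419775+419775·4730624 = 3971595379200
k=3:  x_3 = 4730624·44757606858751+127·419775·3971595379200 = 423462818377139450624,  y_3 = 4730624·3971595379200+419775·44757606858751 = 37576248838264821825

4730624 419775
44757606858751 3971595379200
423462818377139450624 37576248838264821825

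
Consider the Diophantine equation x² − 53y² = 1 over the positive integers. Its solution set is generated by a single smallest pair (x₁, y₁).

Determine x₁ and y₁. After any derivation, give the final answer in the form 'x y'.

66249 9100

d=53: √d = [7; 3,1,1,3,14] (ℓ=5, odd), read p_9/q_9
a_0=7:  p_0=7·1+0=7,  q_0=7·0+1=1
…
a_6=3:  p_6=3·2599+182=7979,  q_6=3·357+25=1096
a_7=1:  p_7=1·7979+2599=10578,  q_7=1·1096+357=1453
a_8=1:  p_8=1·10578+7979=18557,  q_8=1·1453+1096=2549
a_9=3:  p_9=3·18557+10578=66249,  q_9=3·2549+1453=9100
(x₁, y₁) = (66249, 9100);  66249² − 53·9100² = 1 ✓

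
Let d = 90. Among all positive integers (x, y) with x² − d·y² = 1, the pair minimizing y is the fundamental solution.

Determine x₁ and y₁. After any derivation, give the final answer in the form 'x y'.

19 2

√90 → a₀=9, period (2,18); ℓ=2 even so k=1
i=0: a=9 ⇒ p=9, q=1
i=1: a=2 ⇒ p=19, q=2
→ (19, 2).  Check: 19²=361, 90·2²=360, difference 1.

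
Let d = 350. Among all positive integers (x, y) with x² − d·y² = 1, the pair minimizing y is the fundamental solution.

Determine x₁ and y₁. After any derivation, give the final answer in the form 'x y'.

[18; 1,2,2,2,1,36] for √350; ℓ=6 ⇒ convergent index 5
i=0: a=18 ⇒ p=18, q=1
…
i=4: a=2 ⇒ p=318, q=17
i=5: a=1 ⇒ p=449, q=24
(x₁, y₁) = (449, 24);  449² − 350·24² = 1 ✓

449 24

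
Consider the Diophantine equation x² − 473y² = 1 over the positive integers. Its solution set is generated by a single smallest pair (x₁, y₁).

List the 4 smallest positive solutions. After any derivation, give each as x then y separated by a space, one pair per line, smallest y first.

√473 = [21; 1,2,1,42, …], period ℓ=4 (even) → k=3
step 0: (21, 1)  from 21·(1,0) + (0,1)
…
step 2: (65, 3)  from 2·(22,1) + (21,1)
step 3: (87, 4)  from 1·(65,3) + (22,1)
(x₁, y₁) = (87, 4);  87² − 473·4² = 1 ✓
(x_2, y_2) = (87·87 + 473·4·4, 87·4 + 4·87) = (15137, 696)
(x_3, y_3) = (87·15137 + 473·4·696, 87·696 + 4·15137) = (2633751, 121100)
(x_4, y_4) = (87·2633751 + 473·4·121100, 87·121100 + 4·2633751) = (458257537, 21070704)

87 4
15137 696
2633751 121100
458257537 21070704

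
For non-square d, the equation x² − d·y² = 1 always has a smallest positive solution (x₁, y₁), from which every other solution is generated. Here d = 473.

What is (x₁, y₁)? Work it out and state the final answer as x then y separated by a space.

d=473: √d = [21; 1,2,1,42] (ℓ=4, even), read p_3/q_3
i=0: a=21 ⇒ p=21, q=1
…
i=2: a=2 ⇒ p=65, q=3
i=3: a=1 ⇒ p=87, q=4
fundamental: x₁=87, y₁=4  (since 7569 − 473·16 = 1)

87 4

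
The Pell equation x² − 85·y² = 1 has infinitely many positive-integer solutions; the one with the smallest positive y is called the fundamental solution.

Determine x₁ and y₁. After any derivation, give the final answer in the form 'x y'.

285769 30996

[9; 4,1,1,4,18] for √85; ℓ=5 ⇒ convergent index 9
i=0: a=9 ⇒ p=9, q=1
i=1: a=4 ⇒ p=37, q=4
i=2: a=1 ⇒ p=46, q=5
…
i=5: a=18 ⇒ p=6887, q=747
…
i=7: a=1 ⇒ p=34813, q=3776
i=8: a=1 ⇒ p=62739, q=6805
i=9: a=4 ⇒ p=285769, q=30996
fundamental: x₁=285769, y₁=30996  (since 81663921361 − 85·960752016 = 1)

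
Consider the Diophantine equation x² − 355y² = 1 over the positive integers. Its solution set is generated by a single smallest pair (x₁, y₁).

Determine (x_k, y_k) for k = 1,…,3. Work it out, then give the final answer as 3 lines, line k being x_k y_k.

√355 → a₀=18, period (1,5,3,3,1,6,1,3,3,5,1,36); ℓ=12 even so k=11
step 0: (18, 1)  from 18·(1,0) + (0,1)
…
step 6: (10457, 555)  from 6·(1545,82) + (1187,63)
…
step 9: (151391, 8035)  from 3·(46463,2466) + (12002,637)
step 10: (803418, 42641)  from 5·(151391,8035) + (46463,2466)
step 11: (954809, 50676)  from 1·(803418,42641) + (151391,8035)
fundamental: x₁=954809, y₁=50676  (since 911660226481 − 355·2568056976 = 1)
n=2: (954809,50676)∘(954809,50676) = (954809·954809+355·50676·50676, 954809·50676+50676·954809) = (1823320452961,96771801768)
n=3: (1823320452961,96771801768)∘(954809,50676) = (954809·1823320452961+355·50676·96771801768, 954809·96771801768+50676·1823320452961) = (3481845556741524089,184797174548553948)

954809 50676
1823320452961 96771801768
3481845556741524089 184797174548553948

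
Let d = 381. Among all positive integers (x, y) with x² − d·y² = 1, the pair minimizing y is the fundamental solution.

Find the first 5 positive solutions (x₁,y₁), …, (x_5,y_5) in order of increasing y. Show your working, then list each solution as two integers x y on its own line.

√381 = [19; 1,1,12,1,1,38, …], period ℓ=6 (even) → k=5
step 0: (19, 1)  from 19·(1,0) + (0,1)
step 1: (20, 1)  from 1·(19,1) + (1,0)
step 2: (39, 2)  from 1·(20,1) + (19,1)
step 3: (488, 25)  from 12·(39,2) + (20,1)
step 4: (527, 27)  from 1·(488,25) + (39,2)
step 5: (1015, 52)  from 1·(527,27) + (488,25)
fundamental: x₁=1015, y₁=52  (since 1030225 − 381·2704 = 1)
n=2: (1015,52)∘(1015,52) = (1015·1015+381·52·52, 1015·52+52·1015) = (2060449,105560)
n=3: (2060449,105560)∘(1015,52) = (1015·2060449+381·52·105560, 1015·105560+52·2060449) = (4182710455,214286748)
n=4: (4182710455,214286748)∘(1015,52) = (1015·4182710455+381·52·214286748, 1015·214286748+52·4182710455) = (8490900163201,435001992880)
n=5: (8490900163201,435001992880)∘(1015,52) = (1015·8490900163201+381·52·435001992880, 1015·435001992880+52·8490900163201) = (17236523148587575,883053831259652)

1015 52
2060449 105560
4182710455 214286748
8490900163201 435001992880
17236523148587575 883053831259652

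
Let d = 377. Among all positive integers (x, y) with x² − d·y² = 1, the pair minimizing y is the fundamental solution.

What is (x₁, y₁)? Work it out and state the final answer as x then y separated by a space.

√377 → a₀=19, period (2,2,2,38); ℓ=4 even so k=3
a_0=19:  p_0=19·1+0=19,  q_0=19·0+1=1
a_1=2:  p_1=2·19+1=39,  q_1=2·1+0=2
a_2=2:  p_2=2·39+19=97,  q_2=2·2+1=5
a_3=2:  p_3=2·97+39=233,  q_3=2·5+2=12
(x₁, y₁) = (233, 12);  233² − 377·12² = 1 ✓

233 12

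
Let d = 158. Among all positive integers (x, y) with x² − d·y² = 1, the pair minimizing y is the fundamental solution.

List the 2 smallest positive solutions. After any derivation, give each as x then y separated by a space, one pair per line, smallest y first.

7743 616
119908097 9539376

[12; 1,1,3,12,3,1,1,24] for √158; ℓ=8 ⇒ convergent index 7
i=0: a=12 ⇒ p=12, q=1
i=1: a=1 ⇒ p=13, q=1
i=2: a=1 ⇒ p=25, q=2
i=3: a=3 ⇒ p=88, q=7
i=4: a=12 ⇒ p=1081, q=86
i=5: a=3 ⇒ p=3331, q=265
i=6: a=1 ⇒ p=4412, q=351
i=7: a=1 ⇒ p=7743, q=616
fundamental: x₁=7743, y₁=616  (since 59954049 − 158·379456 = 1)
(7743+616√158)^2 = 119908097 + 9539376√158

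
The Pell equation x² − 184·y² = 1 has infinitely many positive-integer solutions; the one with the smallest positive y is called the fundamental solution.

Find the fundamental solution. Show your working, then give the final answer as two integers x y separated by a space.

24335 1794

[13; 1,1,3,2,1,2,1,2,3,1,1,26] for √184; ℓ=12 ⇒ convergent index 11
a_0=13:  p_0=13·1+0=13,  q_0=13·0+1=1
a_1=1:  p_1=1·13+1=14,  q_1=1·1+0=1
…
a_3=3:  p_3=3·27+14=95,  q_3=3·2+1=7
…
a_5=1:  p_5=1·217+95=312,  q_5=1·16+7=23
a_6=2:  p_6=2·312+217=841,  q_6=2·23+16=62
…
a_9=3:  p_9=3·3147+1153=10594,  q_9=3·232+85=781
a_10=1:  p_10=1·10594+3147=13741,  q_10=1·781+232=1013
a_11=1:  p_11=1·13741+10594=24335,  q_11=1·1013+781=1794
fundamental: x₁=24335, y₁=1794  (since 592192225 − 184·3218436 = 1)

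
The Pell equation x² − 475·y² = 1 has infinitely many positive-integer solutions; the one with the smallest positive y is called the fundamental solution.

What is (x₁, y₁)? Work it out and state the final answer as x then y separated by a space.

d=475: √d = [21; 1,3,1,6,2,6,1,3,1,42] (ℓ=10, even), read p_9/q_9
a_0=21:  p_0=21·1+0=21,  q_0=21·0+1=1
a_1=1:  p_1=1·21+1=22,  q_1=1·1+0=1
a_2=3:  p_2=3·22+21=87,  q_2=3·1+1=4
…
a_4=6:  p_4=6·109+87=741,  q_4=6·5+4=34
a_5=2:  p_5=2·741+109=1591,  q_5=2·34+5=73
a_6=6:  p_6=6·1591+741=10287,  q_6=6·73+34=472
a_7=1:  p_7=1·10287+1591=11878,  q_7=1·472+73=545
a_8=3:  p_8=3·11878+10287=45921,  q_8=3·545+472=2107
a_9=1:  p_9=1·45921+11878=57799,  q_9=1·2107+545=2652
fundamental: x₁=57799, y₁=2652  (since 3340724401 − 475·7033104 = 1)

57799 2652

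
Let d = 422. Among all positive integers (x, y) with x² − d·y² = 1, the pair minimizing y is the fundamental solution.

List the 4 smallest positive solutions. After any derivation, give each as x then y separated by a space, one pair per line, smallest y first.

7022501 341850
98631040590001 4801283933700
1385273162348638202501 67434042451384025550
19456164335732849620362360001 947111261097768740333867400

d=422: √d = [20; 1,1,5,2,1,…,1,1,40] (ℓ=14, even), read p_13/q_13
i=0: a=20 ⇒ p=20, q=1
i=1: a=1 ⇒ p=21, q=1
…
i=5: a=1 ⇒ p=719, q=35
…
i=9: a=1 ⇒ p=217526, q=10589
…
i=11: a=5 ⇒ p=3211821, q=156349
i=12: a=1 ⇒ p=3810680, q=185501
i=13: a=1 ⇒ p=7022501, q=341850
(x₁, y₁) = (7022501, 341850);  7022501² − 422·341850² = 1 ✓
k=2:  x_2 = 7022501·7022501+422·341850·341850 = 98631040590001,  y_2 = 7022501·341850+341850·7022501 = 4801283933700
k=3:  x_3 = 7022501·98631040590001+422·341850·4801283933700 = 1385273162348638202501,  y_3 = 7022501·4801283933700+341850·98631040590001 = 67434042451384025550
k=4:  x_4 = 7022501·1385273162348638202501+422·341850·67434042451384025550 = 19456164335732849620362360001,  y_4 = 7022501·67434042451384025550+341850·1385273162348638202501 = 947111261097768740333867400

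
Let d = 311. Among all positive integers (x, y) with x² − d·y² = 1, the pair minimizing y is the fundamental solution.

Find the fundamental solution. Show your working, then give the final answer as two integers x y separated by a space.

[17; 1,1,1,2,1,…,1,1,34] for √311; ℓ=16 ⇒ convergent index 15
k=0  a_k=17  p_k/q_k = 17/1
k=1  a_k=1  p_k/q_k = 18/1
…
k=4  a_k=2  p_k/q_k = 141/8
…
k=6  a_k=6  p_k/q_k = 1305/74
…
k=9  a_k=3  p_k/q_k = 217583/12338
…
k=14  a_k=1  p_k/q_k = 10724507/608131
k=15  a_k=1  p_k/q_k = 16883880/957397
fundamental: x₁=16883880, y₁=957397  (since 285065403854400 − 311·916609015609 = 1)

16883880 957397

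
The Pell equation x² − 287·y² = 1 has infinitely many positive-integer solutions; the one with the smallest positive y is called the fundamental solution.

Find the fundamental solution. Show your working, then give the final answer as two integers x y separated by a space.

288 17

√287 → a₀=16, period (1,15,1,32); ℓ=4 even so k=3
k=0  a_k=16  p_k/q_k = 16/1
…
k=2  a_k=15  p_k/q_k = 271/16
k=3  a_k=1  p_k/q_k = 288/17
(x₁, y₁) = (288, 17);  288² − 287·17² = 1 ✓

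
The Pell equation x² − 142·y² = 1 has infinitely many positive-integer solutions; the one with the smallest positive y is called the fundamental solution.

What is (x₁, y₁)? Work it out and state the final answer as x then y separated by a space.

143 12

√142 → a₀=11, period (1,10,1,22); ℓ=4 even so k=3
a_0=11:  p_0=11·1+0=11,  q_0=11·0+1=1
…
a_2=10:  p_2=10·12+11=131,  q_2=10·1+1=11
a_3=1:  p_3=1·131+12=143,  q_3=1·11+1=12
(x₁, y₁) = (143, 12);  143² − 142·12² = 1 ✓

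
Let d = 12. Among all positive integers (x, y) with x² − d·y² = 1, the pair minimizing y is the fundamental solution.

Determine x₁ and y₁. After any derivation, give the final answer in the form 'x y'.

7 2

√12 → a₀=3, period (2,6); ℓ=2 even so k=1
a_0=3:  p_0=3·1+0=3,  q_0=3·0+1=1
a_1=2:  p_1=2·3+1=7,  q_1=2·1+0=2
fundamental: x₁=7, y₁=2  (since 49 − 12·4 = 1)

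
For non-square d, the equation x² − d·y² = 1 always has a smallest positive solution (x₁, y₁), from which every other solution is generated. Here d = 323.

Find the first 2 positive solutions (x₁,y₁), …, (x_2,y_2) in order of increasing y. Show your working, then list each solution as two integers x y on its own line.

18 1
647 36

√323 = [17; 1,34, …], period ℓ=2 (even) → k=1
a_0=17:  p_0=17·1+0=17,  q_0=17·0+1=1
a_1=1:  p_1=1·17+1=18,  q_1=1·1+0=1
(x₁, y₁) = (18, 1);  18² − 323·1² = 1 ✓
k=2:  x_2 = 18·18+323·1·1 = 647,  y_2 = 18·1+1·18 = 36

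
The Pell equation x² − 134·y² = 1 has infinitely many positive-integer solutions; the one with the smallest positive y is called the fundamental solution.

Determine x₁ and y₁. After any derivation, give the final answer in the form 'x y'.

√134 = [11; 1,1,2,1,3,…,1,1,22, …], period ℓ=14 (even) → k=13
i=0: a=11 ⇒ p=11, q=1
…
i=4: a=1 ⇒ p=81, q=7
i=5: a=3 ⇒ p=301, q=26
…
i=8: a=1 ⇒ p=4503, q=389
…
i=10: a=1 ⇒ p=22133, q=1912
…
i=12: a=1 ⇒ p=84029, q=7259
i=13: a=1 ⇒ p=145925, q=12606
→ (145925, 12606).  Check: 145925²=21294105625, 134·12606²=21294105624, difference 1.

145925 12606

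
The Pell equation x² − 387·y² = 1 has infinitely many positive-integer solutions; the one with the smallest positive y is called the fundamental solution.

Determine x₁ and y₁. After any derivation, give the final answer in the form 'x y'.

d=387: √d = [19; 1,2,19,2,1,38] (ℓ=6, even), read p_5/q_5
a_0=19:  p_0=19·1+0=19,  q_0=19·0+1=1
…
a_2=2:  p_2=2·20+19=59,  q_2=2·1+1=3
…
a_4=2:  p_4=2·1141+59=2341,  q_4=2·58+3=119
a_5=1:  p_5=1·2341+1141=3482,  q_5=1·119+58=177
(x₁, y₁) = (3482, 177);  3482² − 387·177² = 1 ✓

3482 177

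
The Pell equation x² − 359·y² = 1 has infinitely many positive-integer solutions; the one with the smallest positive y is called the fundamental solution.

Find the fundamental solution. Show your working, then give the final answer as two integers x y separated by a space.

√359 → a₀=18, period (1,17,1,36); ℓ=4 even so k=3
i=0: a=18 ⇒ p=18, q=1
…
i=2: a=17 ⇒ p=341, q=18
i=3: a=1 ⇒ p=360, q=19
(x₁, y₁) = (360, 19);  360² − 359·19² = 1 ✓

360 19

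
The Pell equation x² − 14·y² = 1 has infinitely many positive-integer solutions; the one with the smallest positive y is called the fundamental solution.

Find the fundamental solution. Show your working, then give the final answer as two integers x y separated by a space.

15 4

d=14: √d = [3; 1,2,1,6] (ℓ=4, even), read p_3/q_3
step 0: (3, 1)  from 3·(1,0) + (0,1)
…
step 2: (11, 3)  from 2·(4,1) + (3,1)
step 3: (15, 4)  from 1·(11,3) + (4,1)
→ (15, 4).  Check: 15²=225, 14·4²=224, difference 1.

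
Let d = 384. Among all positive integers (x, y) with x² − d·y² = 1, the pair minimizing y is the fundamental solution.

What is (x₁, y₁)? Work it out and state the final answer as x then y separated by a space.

√384 → a₀=19, period (1,1,2,9,2,1,1,38); ℓ=8 even so k=7
step 0: (19, 1)  from 19·(1,0) + (0,1)
…
step 4: (921, 47)  from 9·(98,5) + (39,2)
…
step 6: (2861, 146)  from 1·(1940,99) + (921,47)
step 7: (4801, 245)  from 1·(2861,146) + (1940,99)
(x₁, y₁) = (4801, 245);  4801² − 384·245² = 1 ✓

4801 245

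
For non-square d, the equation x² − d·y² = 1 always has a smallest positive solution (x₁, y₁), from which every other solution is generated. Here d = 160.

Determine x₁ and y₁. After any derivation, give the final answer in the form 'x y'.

721 57

d=160: √d = [12; 1,1,1,5,1,1,1,24] (ℓ=8, even), read p_7/q_7
i=0: a=12 ⇒ p=12, q=1
i=1: a=1 ⇒ p=13, q=1
i=2: a=1 ⇒ p=25, q=2
…
i=6: a=1 ⇒ p=468, q=37
i=7: a=1 ⇒ p=721, q=57
fundamental: x₁=721, y₁=57  (since 519841 − 160·3249 = 1)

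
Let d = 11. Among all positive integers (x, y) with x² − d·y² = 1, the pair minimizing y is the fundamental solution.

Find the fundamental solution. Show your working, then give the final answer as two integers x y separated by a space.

√11 → a₀=3, period (3,6); ℓ=2 even so k=1
k=0  a_k=3  p_k/q_k = 3/1
k=1  a_k=3  p_k/q_k = 10/3
fundamental: x₁=10, y₁=3  (since 100 − 11·9 = 1)

10 3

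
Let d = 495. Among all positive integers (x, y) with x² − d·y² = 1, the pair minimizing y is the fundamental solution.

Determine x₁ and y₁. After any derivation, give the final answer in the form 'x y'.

89 4

√495 = [22; 4,44, …], period ℓ=2 (even) → k=1
step 0: (22, 1)  from 22·(1,0) + (0,1)
step 1: (89, 4)  from 4·(22,1) + (1,0)
fundamental: x₁=89, y₁=4  (since 7921 − 495·16 = 1)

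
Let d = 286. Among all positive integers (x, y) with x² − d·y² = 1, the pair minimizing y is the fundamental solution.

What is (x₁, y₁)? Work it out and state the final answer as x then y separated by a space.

d=286: √d = [16; 1,10,3,3,2,3,3,10,1,32] (ℓ=10, even), read p_9/q_9
step 0: (16, 1)  from 16·(1,0) + (0,1)
step 1: (17, 1)  from 1·(16,1) + (1,0)
step 2: (186, 11)  from 10·(17,1) + (16,1)
step 3: (575, 34)  from 3·(186,11) + (17,1)
…
step 7: (49703, 2939)  from 3·(15102,893) + (4397,260)
step 8: (512132, 30283)  from 10·(49703,2939) + (15102,893)
step 9: (561835, 33222)  from 1·(512132,30283) + (49703,2939)
→ (561835, 33222).  Check: 561835²=315658567225, 286·33222²=315658567224, difference 1.

561835 33222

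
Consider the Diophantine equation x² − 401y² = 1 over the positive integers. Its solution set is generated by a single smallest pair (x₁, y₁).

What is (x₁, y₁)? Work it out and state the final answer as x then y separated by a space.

801 40

√401 → a₀=20, period (40); ℓ=1 odd so k=1
step 0: (20, 1)  from 20·(1,0) + (0,1)
step 1: (801, 40)  from 40·(20,1) + (1,0)
→ (801, 40).  Check: 801²=641601, 401·40²=641600, difference 1.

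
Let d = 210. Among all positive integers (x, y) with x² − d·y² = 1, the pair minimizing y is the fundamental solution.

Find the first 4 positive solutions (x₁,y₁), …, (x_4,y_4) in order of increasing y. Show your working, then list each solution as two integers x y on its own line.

√210 → a₀=14, period (2,28); ℓ=2 even so k=1
i=0: a=14 ⇒ p=14, q=1
i=1: a=2 ⇒ p=29, q=2
→ (29, 2).  Check: 29²=841, 210·2²=840, difference 1.
n=2: (29,2)∘(29,2) = (29·29+210·2·2, 29·2+2·29) = (1681,116)
n=3: (1681,116)∘(29,2) = (29·1681+210·2·116, 29·116+2·1681) = (97469,6726)
n=4: (97469,6726)∘(29,2) = (29·97469+210·2·6726, 29·6726+2·97469) = (5651521,389992)

29 2
1681 116
97469 6726
5651521 389992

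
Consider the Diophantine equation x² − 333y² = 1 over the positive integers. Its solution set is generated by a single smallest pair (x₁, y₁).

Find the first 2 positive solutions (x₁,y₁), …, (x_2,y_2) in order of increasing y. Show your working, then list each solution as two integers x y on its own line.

d=333: √d = [18; 4,36] (ℓ=2, even), read p_1/q_1
i=0: a=18 ⇒ p=18, q=1
i=1: a=4 ⇒ p=73, q=4
→ (73, 4).  Check: 73²=5329, 333·4²=5328, difference 1.
n=2: (73,4)∘(73,4) = (73·73+333·4·4, 73·4+4·73) = (10657,584)

73 4
10657 584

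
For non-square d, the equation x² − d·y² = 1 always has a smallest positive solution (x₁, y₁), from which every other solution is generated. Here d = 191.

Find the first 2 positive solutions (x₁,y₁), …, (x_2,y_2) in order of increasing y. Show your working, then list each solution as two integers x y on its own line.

d=191: √d = [13; 1,4,1,1,3,…,4,1,26] (ℓ=16, even), read p_15/q_15
k=0  a_k=13  p_k/q_k = 13/1
k=1  a_k=1  p_k/q_k = 14/1
k=2  a_k=4  p_k/q_k = 69/5
k=3  a_k=1  p_k/q_k = 83/6
k=4  a_k=1  p_k/q_k = 152/11
…
k=6  a_k=2  p_k/q_k = 1230/89
…
k=8  a_k=13  p_k/q_k = 40217/2910
k=9  a_k=2  p_k/q_k = 83433/6037
k=10  a_k=2  p_k/q_k = 207083/14984
k=11  a_k=3  p_k/q_k = 704682/50989
k=12  a_k=1  p_k/q_k = 911765/65973
k=13  a_k=1  p_k/q_k = 1616447/116962
k=14  a_k=4  p_k/q_k = 7377553/533821
k=15  a_k=1  p_k/q_k = 8994000/650783
fundamental: x₁=8994000, y₁=650783  (since 80892036000000 − 191·423518513089 = 1)
k=2:  x_2 = 8994000·8994000+191·650783·650783 = 161784071999999,  y_2 = 8994000·650783+650783·8994000 = 11706284604000

8994000 650783
161784071999999 11706284604000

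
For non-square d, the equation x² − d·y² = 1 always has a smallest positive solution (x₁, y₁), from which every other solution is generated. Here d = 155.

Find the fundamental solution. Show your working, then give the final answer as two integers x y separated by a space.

249 20

√155 → a₀=12, period (2,4,2,24); ℓ=4 even so k=3
k=0  a_k=12  p_k/q_k = 12/1
…
k=2  a_k=4  p_k/q_k = 112/9
k=3  a_k=2  p_k/q_k = 249/20
→ (249, 20).  Check: 249²=62001, 155·20²=62000, difference 1.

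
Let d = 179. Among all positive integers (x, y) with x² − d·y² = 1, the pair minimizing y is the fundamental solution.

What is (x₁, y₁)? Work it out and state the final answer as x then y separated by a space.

[13; 2,1,1,1,3,…,1,2,26] for √179; ℓ=14 ⇒ convergent index 13
k=0  a_k=13  p_k/q_k = 13/1
…
k=2  a_k=1  p_k/q_k = 40/3
k=3  a_k=1  p_k/q_k = 67/5
k=4  a_k=1  p_k/q_k = 107/8
…
k=6  a_k=5  p_k/q_k = 2047/153
…
k=12  a_k=1  p_k/q_k = 1588459/118727
k=13  a_k=2  p_k/q_k = 4190210/313191
fundamental: x₁=4190210, y₁=313191  (since 17557859844100 − 179·98088602481 = 1)

4190210 313191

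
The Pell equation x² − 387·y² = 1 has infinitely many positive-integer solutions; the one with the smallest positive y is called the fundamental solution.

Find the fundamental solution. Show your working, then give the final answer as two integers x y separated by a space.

[19; 1,2,19,2,1,38] for √387; ℓ=6 ⇒ convergent index 5
i=0: a=19 ⇒ p=19, q=1
…
i=2: a=2 ⇒ p=59, q=3
…
i=4: a=2 ⇒ p=2341, q=119
i=5: a=1 ⇒ p=3482, q=177
→ (3482, 177).  Check: 3482²=12124324, 387·177²=12124323, difference 1.

3482 177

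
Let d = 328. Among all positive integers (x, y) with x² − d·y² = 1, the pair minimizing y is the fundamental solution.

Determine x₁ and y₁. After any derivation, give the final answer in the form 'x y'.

163 9

√328 = [18; 9,36, …], period ℓ=2 (even) → k=1
k=0  a_k=18  p_k/q_k = 18/1
k=1  a_k=9  p_k/q_k = 163/9
→ (163, 9).  Check: 163²=26569, 328·9²=26568, difference 1.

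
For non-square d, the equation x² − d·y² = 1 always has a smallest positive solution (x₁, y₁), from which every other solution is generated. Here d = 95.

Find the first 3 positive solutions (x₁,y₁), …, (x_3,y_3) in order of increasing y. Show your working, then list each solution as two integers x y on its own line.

√95 → a₀=9, period (1,2,1,18); ℓ=4 even so k=3
a_0=9:  p_0=9·1+0=9,  q_0=9·0+1=1
a_1=1:  p_1=1·9+1=10,  q_1=1·1+0=1
a_2=2:  p_2=2·10+9=29,  q_2=2·1+1=3
a_3=1:  p_3=1·29+10=39,  q_3=1·3+1=4
fundamental: x₁=39, y₁=4  (since 1521 − 95·16 = 1)
k=2:  x_2 = 39·39+95·4·4 = 3041,  y_2 = 39·4+4·39 = 312
k=3:  x_3 = 39·3041+95·4·312 = 237159,  y_3 = 39·312+4·3041 = 24332

39 4
3041 312
237159 24332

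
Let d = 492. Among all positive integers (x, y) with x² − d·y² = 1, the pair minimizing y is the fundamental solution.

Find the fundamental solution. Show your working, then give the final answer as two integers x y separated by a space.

d=492: √d = [22; 5,1,1,10,1,1,5,44] (ℓ=8, even), read p_7/q_7
i=0: a=22 ⇒ p=22, q=1
i=1: a=5 ⇒ p=111, q=5
i=2: a=1 ⇒ p=133, q=6
i=3: a=1 ⇒ p=244, q=11
i=4: a=10 ⇒ p=2573, q=116
i=5: a=1 ⇒ p=2817, q=127
i=6: a=1 ⇒ p=5390, q=243
i=7: a=5 ⇒ p=29767, q=1342
fundamental: x₁=29767, y₁=1342  (since 886074289 − 492·1800964 = 1)

29767 1342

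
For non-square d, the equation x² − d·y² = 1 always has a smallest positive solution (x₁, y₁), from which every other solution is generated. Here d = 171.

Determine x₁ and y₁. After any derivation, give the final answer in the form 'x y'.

170 13

[13; 13,26] for √171; ℓ=2 ⇒ convergent index 1
step 0: (13, 1)  from 13·(1,0) + (0,1)
step 1: (170, 13)  from 13·(13,1) + (1,0)
fundamental: x₁=170, y₁=13  (since 28900 − 171·169 = 1)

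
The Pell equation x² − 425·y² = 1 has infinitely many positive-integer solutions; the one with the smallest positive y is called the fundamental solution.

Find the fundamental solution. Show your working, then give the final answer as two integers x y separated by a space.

143649 6968

√425 → a₀=20, period (1,1,1,1,1,1,40); ℓ=7 odd so k=13
i=0: a=20 ⇒ p=20, q=1
i=1: a=1 ⇒ p=21, q=1
…
i=3: a=1 ⇒ p=62, q=3
…
i=6: a=1 ⇒ p=268, q=13
i=7: a=40 ⇒ p=10885, q=528
i=8: a=1 ⇒ p=11153, q=541
i=9: a=1 ⇒ p=22038, q=1069
…
i=11: a=1 ⇒ p=55229, q=2679
i=12: a=1 ⇒ p=88420, q=4289
i=13: a=1 ⇒ p=143649, q=6968
fundamental: x₁=143649, y₁=6968  (since 20635035201 − 425·48553024 = 1)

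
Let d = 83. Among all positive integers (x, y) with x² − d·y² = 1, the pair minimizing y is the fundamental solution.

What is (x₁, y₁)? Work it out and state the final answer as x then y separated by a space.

√83 → a₀=9, period (9,18); ℓ=2 even so k=1
k=0  a_k=9  p_k/q_k = 9/1
k=1  a_k=9  p_k/q_k = 82/9
(x₁, y₁) = (82, 9);  82² − 83·9² = 1 ✓

82 9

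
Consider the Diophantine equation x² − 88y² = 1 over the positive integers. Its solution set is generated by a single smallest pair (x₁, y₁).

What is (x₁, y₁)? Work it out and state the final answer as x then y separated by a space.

197 21

[9; 2,1,1,1,2,18] for √88; ℓ=6 ⇒ convergent index 5
step 0: (9, 1)  from 9·(1,0) + (0,1)
step 1: (19, 2)  from 2·(9,1) + (1,0)
step 2: (28, 3)  from 1·(19,2) + (9,1)
step 3: (47, 5)  from 1·(28,3) + (19,2)
step 4: (75, 8)  from 1·(47,5) + (28,3)
step 5: (197, 21)  from 2·(75,8) + (47,5)
(x₁, y₁) = (197, 21);  197² − 88·21² = 1 ✓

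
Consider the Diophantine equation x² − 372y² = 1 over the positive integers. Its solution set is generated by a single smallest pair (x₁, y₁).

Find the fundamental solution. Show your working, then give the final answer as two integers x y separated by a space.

12151 630

d=372: √d = [19; 3,2,12,2,3,38] (ℓ=6, even), read p_5/q_5
i=0: a=19 ⇒ p=19, q=1
i=1: a=3 ⇒ p=58, q=3
…
i=3: a=12 ⇒ p=1678, q=87
i=4: a=2 ⇒ p=3491, q=181
i=5: a=3 ⇒ p=12151, q=630
(x₁, y₁) = (12151, 630);  12151² − 372·630² = 1 ✓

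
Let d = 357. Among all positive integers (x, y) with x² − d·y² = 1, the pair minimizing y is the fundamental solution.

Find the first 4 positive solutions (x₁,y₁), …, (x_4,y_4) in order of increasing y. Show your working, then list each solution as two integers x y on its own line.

√357 = [18; 1,8,2,8,1,36, …], period ℓ=6 (even) → k=5
step 0: (18, 1)  from 18·(1,0) + (0,1)
…
step 4: (3042, 161)  from 8·(359,19) + (170,9)
step 5: (3401, 180)  from 1·(3042,161) + (359,19)
(x₁, y₁) = (3401, 180);  3401² − 357·180² = 1 ✓
(3401+180√357)^2 = 23133601 + 1224360√357
(3401+180√357)^3 = 157354750601 + 8328096540√357
(3401+180√357)^4 = 1070326990454401 + 56647711440720√357

3401 180
23133601 1224360
157354750601 8328096540
1070326990454401 56647711440720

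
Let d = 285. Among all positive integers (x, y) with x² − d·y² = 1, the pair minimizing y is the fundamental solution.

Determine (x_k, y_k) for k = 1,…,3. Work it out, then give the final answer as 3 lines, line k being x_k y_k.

√285 → a₀=16, period (1,7,2,7,1,32); ℓ=6 even so k=5
k=0  a_k=16  p_k/q_k = 16/1
…
k=2  a_k=7  p_k/q_k = 135/8
…
k=4  a_k=7  p_k/q_k = 2144/127
k=5  a_k=1  p_k/q_k = 2431/144
(x₁, y₁) = (2431, 144);  2431² − 285·144² = 1 ✓
n=2: (2431,144)∘(2431,144) = (2431·2431+285·144·144, 2431·144+144·2431) = (11819521,700128)
n=3: (11819521,700128)∘(2431,144) = (2431·11819521+285·144·700128, 2431·700128+144·11819521) = (57466508671,3404022192)

2431 144
11819521 700128
57466508671 3404022192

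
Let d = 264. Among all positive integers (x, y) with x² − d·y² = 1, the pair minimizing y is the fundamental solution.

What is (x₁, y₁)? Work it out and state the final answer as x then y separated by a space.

√264 = [16; 4,32, …], period ℓ=2 (even) → k=1
i=0: a=16 ⇒ p=16, q=1
i=1: a=4 ⇒ p=65, q=4
fundamental: x₁=65, y₁=4  (since 4225 − 264·16 = 1)

65 4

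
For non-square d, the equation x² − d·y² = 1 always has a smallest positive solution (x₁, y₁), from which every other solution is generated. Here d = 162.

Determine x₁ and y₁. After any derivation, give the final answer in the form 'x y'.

19601 1540

√162 = [12; 1,2,1,2,12,2,1,2,1,24, …], period ℓ=10 (even) → k=9
a_0=12:  p_0=12·1+0=12,  q_0=12·0+1=1
a_1=1:  p_1=1·12+1=13,  q_1=1·1+0=1
a_2=2:  p_2=2·13+12=38,  q_2=2·1+1=3
…
a_4=2:  p_4=2·51+38=140,  q_4=2·4+3=11
a_5=12:  p_5=12·140+51=1731,  q_5=12·11+4=136
a_6=2:  p_6=2·1731+140=3602,  q_6=2·136+11=283
a_7=1:  p_7=1·3602+1731=5333,  q_7=1·283+136=419
a_8=2:  p_8=2·5333+3602=14268,  q_8=2·419+283=1121
a_9=1:  p_9=1·14268+5333=19601,  q_9=1·1121+419=1540
(x₁, y₁) = (19601, 1540);  19601² − 162·1540² = 1 ✓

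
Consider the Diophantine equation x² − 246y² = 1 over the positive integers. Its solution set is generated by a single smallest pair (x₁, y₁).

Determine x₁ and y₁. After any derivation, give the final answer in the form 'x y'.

88805 5662

√246 → a₀=15, period (1,2,5,1,14,1,5,2,1,30); ℓ=10 even so k=9
i=0: a=15 ⇒ p=15, q=1
i=1: a=1 ⇒ p=16, q=1
i=2: a=2 ⇒ p=47, q=3
…
i=4: a=1 ⇒ p=298, q=19
…
i=6: a=1 ⇒ p=4721, q=301
i=7: a=5 ⇒ p=28028, q=1787
i=8: a=2 ⇒ p=60777, q=3875
i=9: a=1 ⇒ p=88805, q=5662
(x₁, y₁) = (88805, 5662);  88805² − 246·5662² = 1 ✓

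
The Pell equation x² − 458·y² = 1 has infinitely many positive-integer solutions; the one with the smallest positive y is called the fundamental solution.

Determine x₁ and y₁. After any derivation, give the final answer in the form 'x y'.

22899 1070

[21; 2,2,42] for √458; ℓ=3 ⇒ convergent index 5
i=0: a=21 ⇒ p=21, q=1
…
i=4: a=2 ⇒ p=9181, q=429
i=5: a=2 ⇒ p=22899, q=1070
(x₁, y₁) = (22899, 1070);  22899² − 458·1070² = 1 ✓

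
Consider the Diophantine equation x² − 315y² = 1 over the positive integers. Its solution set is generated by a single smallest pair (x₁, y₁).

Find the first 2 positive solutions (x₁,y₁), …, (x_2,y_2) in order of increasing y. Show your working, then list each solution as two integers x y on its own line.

√315 → a₀=17, period (1,2,1,34); ℓ=4 even so k=3
a_0=17:  p_0=17·1+0=17,  q_0=17·0+1=1
a_1=1:  p_1=1·17+1=18,  q_1=1·1+0=1
a_2=2:  p_2=2·18+17=53,  q_2=2·1+1=3
a_3=1:  p_3=1·53+18=71,  q_3=1·3+1=4
(x₁, y₁) = (71, 4);  71² − 315·4² = 1 ✓
n=2: (71,4)∘(71,4) = (71·71+315·4·4, 71·4+4·71) = (10081,568)

71 4
10081 568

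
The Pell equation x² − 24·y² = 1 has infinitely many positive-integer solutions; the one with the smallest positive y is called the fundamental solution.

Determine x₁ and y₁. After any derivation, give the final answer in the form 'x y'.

5 1

√24 → a₀=4, period (1,8); ℓ=2 even so k=1
i=0: a=4 ⇒ p=4, q=1
i=1: a=1 ⇒ p=5, q=1
fundamental: x₁=5, y₁=1  (since 25 − 24·1 = 1)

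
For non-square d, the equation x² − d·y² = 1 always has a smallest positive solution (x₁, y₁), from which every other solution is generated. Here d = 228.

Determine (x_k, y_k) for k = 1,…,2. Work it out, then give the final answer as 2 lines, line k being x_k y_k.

151 10
45601 3020

√228 = [15; 10,30, …], period ℓ=2 (even) → k=1
i=0: a=15 ⇒ p=15, q=1
i=1: a=10 ⇒ p=151, q=10
(x₁, y₁) = (151, 10);  151² − 228·10² = 1 ✓
n=2: (151,10)∘(151,10) = (151·151+228·10·10, 151·10+10·151) = (45601,3020)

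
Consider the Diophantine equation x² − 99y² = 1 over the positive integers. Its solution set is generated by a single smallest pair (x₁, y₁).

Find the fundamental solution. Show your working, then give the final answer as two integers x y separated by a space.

[9; 1,18] for √99; ℓ=2 ⇒ convergent index 1
a_0=9:  p_0=9·1+0=9,  q_0=9·0+1=1
a_1=1:  p_1=1·9+1=10,  q_1=1·1+0=1
→ (10, 1).  Check: 10²=100, 99·1²=99, difference 1.

10 1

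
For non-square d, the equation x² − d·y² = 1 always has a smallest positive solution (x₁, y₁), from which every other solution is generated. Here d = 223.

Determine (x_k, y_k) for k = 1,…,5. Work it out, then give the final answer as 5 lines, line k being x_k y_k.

224 15
100351 6720
44957024 3010545
20140646401 1348717440
9022964630624 604222402575

d=223: √d = [14; 1,13,1,28] (ℓ=4, even), read p_3/q_3
i=0: a=14 ⇒ p=14, q=1
i=1: a=1 ⇒ p=15, q=1
i=2: a=13 ⇒ p=209, q=14
i=3: a=1 ⇒ p=224, q=15
→ (224, 15).  Check: 224²=50176, 223·15²=50175, difference 1.
(x_2, y_2) = (224·224 + 223·15·15, 224·15 + 15·224) = (100351, 6720)
(x_3, y_3) = (224·100351 + 223·15·6720, 224·6720 + 15·100351) = (44957024, 3010545)
(x_4, y_4) = (224·44957024 + 223·15·3010545, 224·3010545 + 15·44957024) = (20140646401, 1348717440)
(x_5, y_5) = (224·20140646401 + 223·15·1348717440, 224·1348717440 + 15·20140646401) = (9022964630624, 604222402575)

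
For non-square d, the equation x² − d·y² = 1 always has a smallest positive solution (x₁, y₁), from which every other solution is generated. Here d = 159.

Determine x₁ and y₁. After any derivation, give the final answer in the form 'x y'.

1324 105

d=159: √d = [12; 1,1,1,1,3,1,1,1,1,24] (ℓ=10, even), read p_9/q_9
i=0: a=12 ⇒ p=12, q=1
…
i=2: a=1 ⇒ p=25, q=2
i=3: a=1 ⇒ p=38, q=3
i=4: a=1 ⇒ p=63, q=5
i=5: a=3 ⇒ p=227, q=18
i=6: a=1 ⇒ p=290, q=23
…
i=8: a=1 ⇒ p=807, q=64
i=9: a=1 ⇒ p=1324, q=105
(x₁, y₁) = (1324, 105);  1324² − 159·105² = 1 ✓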